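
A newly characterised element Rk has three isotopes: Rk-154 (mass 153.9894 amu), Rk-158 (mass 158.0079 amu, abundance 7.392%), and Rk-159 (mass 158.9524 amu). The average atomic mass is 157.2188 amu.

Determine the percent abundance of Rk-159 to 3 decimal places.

Let x and y be the fractions of Rk-154 and Rk-159. Then x + y = 1 − 0.07392 = 0.92608 and 153.9894x + 158.9524y = 157.2188 − 0.07392×158.0079 = 145.538856032.
Substituting: 153.9894x + 158.9524(0.92608 − x) = 145.538856032
(153.9894 − 158.9524)x = -1.66378256  ⇒  x = 0.33524, y = 0.59084
Rk-154: 33.524%, Rk-159: 59.084%.

59.084%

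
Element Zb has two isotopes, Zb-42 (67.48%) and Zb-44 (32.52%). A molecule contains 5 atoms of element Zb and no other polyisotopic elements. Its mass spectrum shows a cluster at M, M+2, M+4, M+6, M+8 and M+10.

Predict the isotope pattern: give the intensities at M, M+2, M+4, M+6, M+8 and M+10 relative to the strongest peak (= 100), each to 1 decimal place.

The 5 Zb atoms are independent, so intensities follow the terms of (0.6748 + 0.3252)^5.
P(M) = 0.6748^5 = 0.139919
P(M+2) = 5 × 0.6748^4 × 0.3252^1 = 0.337148
P(M+4) = 10 × 0.6748^3 × 0.3252^2 = 0.324957
P(M+6) = 10 × 0.6748^2 × 0.3252^3 = 0.156604
P(M+8) = 5 × 0.6748^1 × 0.3252^4 = 0.037735
P(M+10) = 0.3252^5 = 0.003637
The M+2 peak is largest (0.337148); scaling to 100 gives 41.5 : 100.0 : 96.4 : 46.4 : 11.2 : 1.1.

41.5 : 100.0 : 96.4 : 46.4 : 11.2 : 1.1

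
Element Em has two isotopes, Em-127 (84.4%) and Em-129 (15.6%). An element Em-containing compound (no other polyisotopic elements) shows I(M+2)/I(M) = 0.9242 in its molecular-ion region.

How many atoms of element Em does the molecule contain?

5

For n independent Em atoms, I(M+2)/I(M) = n · (abundance Em-129) / (abundance Em-127) = n · 0.156/0.844.
n = 0.9242 × 0.844/0.156 = 5.00 ≈ 5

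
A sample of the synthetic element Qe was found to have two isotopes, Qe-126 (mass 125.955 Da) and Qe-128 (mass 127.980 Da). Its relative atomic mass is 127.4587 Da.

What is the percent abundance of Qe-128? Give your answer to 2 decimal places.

Let x be the fractional abundance of Qe-126; then Qe-128 has abundance 1 − x.
125.955·x + 127.980·(1 − x) = 127.4587
(125.955 − 127.980)·x = 127.4587 − 127.980
x = -0.5213 / -2.025 = 0.25743 → 25.74% Qe-126, 74.26% Qe-128.

74.26%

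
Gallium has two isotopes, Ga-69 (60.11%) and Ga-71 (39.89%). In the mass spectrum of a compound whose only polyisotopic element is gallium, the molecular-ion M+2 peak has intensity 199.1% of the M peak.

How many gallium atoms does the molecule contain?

With n Ga atoms, P(M+2)/P(M) = C(n,1)·p^(n−1)q / p^n = n·q/p = n · 0.3989/0.6011.
n = 1.991 × 0.6011/0.3989 = 3.00 ≈ 3

3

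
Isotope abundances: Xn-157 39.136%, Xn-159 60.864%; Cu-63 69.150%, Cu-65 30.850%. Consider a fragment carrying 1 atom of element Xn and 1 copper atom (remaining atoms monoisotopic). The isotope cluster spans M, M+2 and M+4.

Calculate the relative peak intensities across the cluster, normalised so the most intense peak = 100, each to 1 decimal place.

Element Xn pattern (n=1): 0.39136 : 0.60864
Copper pattern (n=1): 0.6915 : 0.3085
Convolve the two distributions (both contribute in 2-u steps):
  M: 0.39136×0.6915 = 0.270625
  M+2: 0.39136×0.3085 + 0.60864×0.6915 = 0.541609
  M+4: 0.60864×0.3085 = 0.187765
Scale to base peak (0.541609) = 100: 50.0 : 100.0 : 34.7

50.0 : 100.0 : 34.7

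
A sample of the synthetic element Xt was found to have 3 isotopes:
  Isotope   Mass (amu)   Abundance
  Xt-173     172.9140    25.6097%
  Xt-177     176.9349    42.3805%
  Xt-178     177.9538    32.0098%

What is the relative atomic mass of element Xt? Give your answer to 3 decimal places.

176.231 amu

Weight each isotope mass by its fractional abundance: 0.256097 × 172.9140 + 0.423805 × 176.9349 + 0.320098 × 177.9538
= 44.28276 + 74.98590 + 56.96266 = 176.23132 amu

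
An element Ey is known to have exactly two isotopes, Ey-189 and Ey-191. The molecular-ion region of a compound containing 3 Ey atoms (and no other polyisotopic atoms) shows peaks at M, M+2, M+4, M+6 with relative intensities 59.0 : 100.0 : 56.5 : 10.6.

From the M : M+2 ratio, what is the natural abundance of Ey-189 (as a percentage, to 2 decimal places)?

If p is the fraction of Ey that is Ey-189, then I(M+2)/I(M) = [C(3,1)·p^2·(1−p)] / p^3 = 3·(1−p)/p = 100.0/59.0 = 1.6949
(1−p)/p = 1.6949/3 = 0.5650  ⇒  p = 1/(1 + 0.5650) = 0.6390
Ey-189: 63.90%, Ey-191: 36.10%.

63.90%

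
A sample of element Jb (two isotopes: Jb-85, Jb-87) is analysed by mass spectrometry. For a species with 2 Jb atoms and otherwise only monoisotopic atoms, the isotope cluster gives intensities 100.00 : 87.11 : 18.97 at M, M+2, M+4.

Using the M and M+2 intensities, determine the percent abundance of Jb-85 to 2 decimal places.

If p is the fraction of Jb that is Jb-85, then I(M+2)/I(M) = [C(2,1)·p^1·(1−p)] / p^2 = 2·(1−p)/p = 87.11/100.00 = 0.8711
(1−p)/p = 0.8711/2 = 0.4355  ⇒  p = 1/(1 + 0.4355) = 0.6966
Jb-85: 69.66%, Jb-87: 30.34%.

69.66%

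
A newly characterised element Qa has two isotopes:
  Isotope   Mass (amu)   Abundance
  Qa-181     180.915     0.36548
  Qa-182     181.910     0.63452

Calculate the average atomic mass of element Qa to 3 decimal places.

181.546 amu

Average mass = Σ (abundance × isotope mass) = 0.36548 × 180.915 + 0.63452 × 181.910
= 66.1208 + 115.4255 = 181.5463 amu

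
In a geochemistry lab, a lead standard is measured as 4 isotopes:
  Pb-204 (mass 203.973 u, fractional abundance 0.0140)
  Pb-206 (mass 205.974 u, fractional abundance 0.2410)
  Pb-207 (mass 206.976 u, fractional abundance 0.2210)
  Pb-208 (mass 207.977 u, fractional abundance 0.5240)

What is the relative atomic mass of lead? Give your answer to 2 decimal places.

Ar = Σ fᵢ·mᵢ = 0.0140 × 203.973 + 0.2410 × 205.974 + 0.2210 × 206.976 + 0.5240 × 207.977
= 2.8556 + 49.6397 + 45.7417 + 108.9799 = 207.2169 u

207.22 u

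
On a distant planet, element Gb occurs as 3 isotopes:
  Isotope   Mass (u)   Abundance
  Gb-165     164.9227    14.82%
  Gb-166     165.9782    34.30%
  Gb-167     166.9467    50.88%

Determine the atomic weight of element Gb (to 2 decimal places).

Average mass = Σ (abundance × isotope mass) = 0.1482 × 164.9227 + 0.3430 × 165.9782 + 0.5088 × 166.9467
= 24.44154 + 56.93052 + 84.94248 = 166.31454 u

166.31 u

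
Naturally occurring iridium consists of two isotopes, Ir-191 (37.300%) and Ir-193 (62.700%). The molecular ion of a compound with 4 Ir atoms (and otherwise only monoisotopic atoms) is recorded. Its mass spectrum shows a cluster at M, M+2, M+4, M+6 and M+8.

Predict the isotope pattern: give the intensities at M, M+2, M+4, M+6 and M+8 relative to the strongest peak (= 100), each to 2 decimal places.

Each Ir atom is independently Ir-191 (p = 0.37300) or Ir-193 (q = 0.62700); the cluster is the binomial expansion (p + q)^4.
P(M) = 0.37300^4 = 0.019357
P(M+2) = 4 × 0.37300^3 × 0.62700^1 = 0.130153
P(M+4) = 6 × 0.37300^2 × 0.62700^2 = 0.328174
P(M+6) = 4 × 0.37300^1 × 0.62700^3 = 0.367766
P(M+8) = 0.62700^4 = 0.154550
The M+6 peak is largest (0.367766); scaling to 100 gives 5.26 : 35.39 : 89.23 : 100.00 : 42.02.

5.26 : 35.39 : 89.23 : 100.00 : 42.02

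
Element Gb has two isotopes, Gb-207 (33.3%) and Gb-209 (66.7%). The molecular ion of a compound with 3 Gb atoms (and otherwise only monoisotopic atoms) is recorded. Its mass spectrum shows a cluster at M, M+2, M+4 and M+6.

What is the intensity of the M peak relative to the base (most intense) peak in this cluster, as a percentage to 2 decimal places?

Term probabilities: M 0.0369, M+2 0.2219, M+4 0.4444, M+6 0.2967. Base peak = M+4.
P(M+4) = C(3,2) × 0.333^1 × 0.667^2 = 3 × 0.3330 × 0.444889 = 0.444444 (base)
P(M) = C(3,0) × 0.333^3 × 0.667^0 = 1 × 0.03692604 × 1.0000 = 0.036926
Relative intensity = 0.036926 / 0.444444 × 100 = 8.31

8.31%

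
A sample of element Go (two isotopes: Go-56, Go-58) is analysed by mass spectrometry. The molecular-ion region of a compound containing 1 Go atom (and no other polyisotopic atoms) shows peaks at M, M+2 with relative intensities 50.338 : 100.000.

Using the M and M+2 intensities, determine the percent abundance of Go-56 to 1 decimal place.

If p is the fraction of Go that is Go-56, then I(M+2)/I(M) = [C(1,1)·p^0·(1−p)] / p^1 = 1·(1−p)/p = 100.000/50.338 = 1.9866
(1−p)/p = 1.9866/1 = 1.9866  ⇒  p = 1/(1 + 1.9866) = 0.3348
Go-56: 33.5%, Go-58: 66.5%.

33.5%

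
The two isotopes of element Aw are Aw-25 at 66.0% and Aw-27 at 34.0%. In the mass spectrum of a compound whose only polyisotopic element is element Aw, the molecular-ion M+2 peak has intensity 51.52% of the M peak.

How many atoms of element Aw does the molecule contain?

For n independent Aw atoms, I(M+2)/I(M) = n · (abundance Aw-27) / (abundance Aw-25) = n · 0.340/0.660.
n = 0.5152 × 0.660/0.340 = 1.00 ≈ 1

1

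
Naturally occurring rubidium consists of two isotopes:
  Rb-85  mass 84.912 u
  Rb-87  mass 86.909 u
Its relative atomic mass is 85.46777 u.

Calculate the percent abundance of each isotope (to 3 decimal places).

Writing the weighted mean with unknown fraction x of Rb-85:
84.912·x + 86.909·(1 − x) = 85.46777
(84.912 − 86.909)·x = 85.46777 − 86.909
x = -1.44123 / -1.997 = 0.72170 → 72.170% Rb-85, 27.830% Rb-87.

Rb-85: 72.170%, Rb-87: 27.830%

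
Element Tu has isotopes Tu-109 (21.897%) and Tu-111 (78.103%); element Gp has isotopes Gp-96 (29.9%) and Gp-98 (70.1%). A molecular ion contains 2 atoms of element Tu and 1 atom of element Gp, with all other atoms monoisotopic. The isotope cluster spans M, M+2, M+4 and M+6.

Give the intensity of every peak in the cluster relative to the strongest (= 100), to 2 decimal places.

3.35 : 31.78 : 98.73 : 100.00

Element Tu pattern (n=2): 0.04794786 : 0.34204428 : 0.61000786
Element Gp pattern (n=1): 0.2990 : 0.7010
Convolve the two distributions (both contribute in 2-u steps):
  M: 0.04794786×0.2990 = 0.014336
  M+2: 0.04794786×0.7010 + 0.34204428×0.2990 = 0.135883
  M+4: 0.34204428×0.7010 + 0.61000786×0.2990 = 0.422165
  M+6: 0.61000786×0.7010 = 0.427616
Scale to base peak (0.427616) = 100: 3.35 : 31.78 : 98.73 : 100.00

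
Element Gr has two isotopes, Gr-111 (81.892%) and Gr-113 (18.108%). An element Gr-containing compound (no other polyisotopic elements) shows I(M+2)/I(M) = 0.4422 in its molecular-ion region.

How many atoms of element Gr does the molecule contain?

The M+2/M ratio from n Gr atoms is n · q/p = n · 0.18108/0.81892.
n = 0.4422 × 0.81892/0.18108 = 2.00 ≈ 2

2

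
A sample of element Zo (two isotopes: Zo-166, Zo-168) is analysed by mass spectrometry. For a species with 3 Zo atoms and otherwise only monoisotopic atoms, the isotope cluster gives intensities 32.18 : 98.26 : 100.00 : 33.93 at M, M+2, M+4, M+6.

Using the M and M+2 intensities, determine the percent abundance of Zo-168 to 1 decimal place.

Let p = fractional abundance of Zo-166. I(M+2)/I(M) = [C(3,1)·p^2·(1−p)] / p^3 = 3·(1−p)/p = 98.26/32.18 = 3.0534
(1−p)/p = 3.0534/3 = 1.0178  ⇒  p = 1/(1 + 1.0178) = 0.4956
Zo-166: 49.6%, Zo-168: 50.4%.

50.4%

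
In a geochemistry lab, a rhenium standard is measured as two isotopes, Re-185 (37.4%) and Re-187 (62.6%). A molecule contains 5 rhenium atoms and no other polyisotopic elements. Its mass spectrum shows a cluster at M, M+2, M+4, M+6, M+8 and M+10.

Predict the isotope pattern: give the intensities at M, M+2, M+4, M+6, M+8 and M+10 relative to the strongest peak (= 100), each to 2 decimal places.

2.13 : 17.85 : 59.74 : 100.00 : 83.69 : 28.02

The 5 Re atoms are independent, so intensities follow the terms of (0.374 + 0.626)^5.
P(M) = 0.374^5 = 0.007317
P(M+2) = 5 × 0.374^4 × 0.626^1 = 0.061239
P(M+4) = 10 × 0.374^3 × 0.626^2 = 0.205005
P(M+6) = 10 × 0.374^2 × 0.626^3 = 0.343136
P(M+8) = 5 × 0.374^1 × 0.626^4 = 0.287170
P(M+10) = 0.626^5 = 0.096133
The M+6 peak is largest (0.343136); scaling to 100 gives 2.13 : 17.85 : 59.74 : 100.00 : 83.69 : 28.02.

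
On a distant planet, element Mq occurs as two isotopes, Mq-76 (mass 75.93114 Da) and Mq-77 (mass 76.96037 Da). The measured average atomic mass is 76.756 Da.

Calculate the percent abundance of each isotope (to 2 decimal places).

With x = fraction of Mq-76 (so Mq-77 is 1 − x):
75.93114·x + 76.96037·(1 − x) = 76.756
(75.93114 − 76.96037)·x = 76.756 − 76.96037
x = -0.20437 / -1.02923 = 0.19857 → 19.86% Mq-76, 80.14% Mq-77.

Mq-76: 19.86%, Mq-77: 80.14%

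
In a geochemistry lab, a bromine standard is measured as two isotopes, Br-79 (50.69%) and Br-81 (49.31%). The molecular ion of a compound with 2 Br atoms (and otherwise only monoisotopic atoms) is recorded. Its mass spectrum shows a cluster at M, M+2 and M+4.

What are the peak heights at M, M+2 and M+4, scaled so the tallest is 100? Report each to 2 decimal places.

Each Br atom is independently Br-79 (p = 0.5069) or Br-81 (q = 0.4931); the cluster is the binomial expansion (p + q)^2.
P(M) = 0.5069^2 = 0.256948
P(M+2) = 2 × 0.5069^1 × 0.4931^1 = 0.499905
P(M+4) = 0.4931^2 = 0.243148
The M+2 peak is largest (0.499905); scaling to 100 gives 51.40 : 100.00 : 48.64.

51.40 : 100.00 : 48.64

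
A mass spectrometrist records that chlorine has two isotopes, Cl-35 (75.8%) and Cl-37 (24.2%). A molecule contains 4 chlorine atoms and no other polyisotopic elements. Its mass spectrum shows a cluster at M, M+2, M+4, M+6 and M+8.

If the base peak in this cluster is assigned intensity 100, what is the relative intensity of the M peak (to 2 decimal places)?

Term probabilities: M 0.3301, M+2 0.4216, M+4 0.2019, M+6 0.0430, M+8 0.0034. Base peak = M+2.
P(M+2) = C(4,1) × 0.758^3 × 0.242^1 = 4 × 0.43551951 × 0.2420 = 0.421583 (base)
P(M) = C(4,0) × 0.758^4 × 0.242^0 = 1 × 0.33012379 × 1.0000 = 0.330124
Relative intensity = 0.330124 / 0.421583 × 100 = 78.31

78.31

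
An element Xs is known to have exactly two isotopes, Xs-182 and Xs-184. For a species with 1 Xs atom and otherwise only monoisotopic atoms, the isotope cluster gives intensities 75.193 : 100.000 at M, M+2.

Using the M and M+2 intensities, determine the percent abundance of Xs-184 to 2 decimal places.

57.08%

If p is the fraction of Xs that is Xs-182, then I(M+2)/I(M) = [C(1,1)·p^0·(1−p)] / p^1 = 1·(1−p)/p = 100.000/75.193 = 1.3299
(1−p)/p = 1.3299/1 = 1.3299  ⇒  p = 1/(1 + 1.3299) = 0.4292
Xs-182: 42.92%, Xs-184: 57.08%.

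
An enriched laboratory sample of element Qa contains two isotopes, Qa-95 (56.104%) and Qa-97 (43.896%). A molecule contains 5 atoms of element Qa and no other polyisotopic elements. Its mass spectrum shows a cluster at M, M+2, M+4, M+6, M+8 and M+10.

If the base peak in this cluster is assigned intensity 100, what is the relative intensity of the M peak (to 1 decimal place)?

16.3

(0.56104 + 0.43896)^5 gives M 0.0556, M+2 0.2175, M+4 0.3403, M+6 0.2662, M+8 0.1042, M+10 0.0163; the largest is M+4.
P(M+4) = C(5,2) × 0.56104^3 × 0.43896^2 = 10 × 0.17659625 × 0.19268588 = 0.340276 (base)
P(M) = C(5,0) × 0.56104^5 × 0.43896^0 = 1 × 0.05558647 × 1.0000 = 0.055586
Relative intensity = 0.055586 / 0.340276 × 100 = 16.3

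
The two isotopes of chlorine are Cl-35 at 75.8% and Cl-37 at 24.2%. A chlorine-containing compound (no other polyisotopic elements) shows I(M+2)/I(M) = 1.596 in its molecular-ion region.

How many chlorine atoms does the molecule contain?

With n Cl atoms, P(M+2)/P(M) = C(n,1)·p^(n−1)q / p^n = n·q/p = n · 0.242/0.758.
n = 1.596 × 0.758/0.242 = 5.00 ≈ 5

5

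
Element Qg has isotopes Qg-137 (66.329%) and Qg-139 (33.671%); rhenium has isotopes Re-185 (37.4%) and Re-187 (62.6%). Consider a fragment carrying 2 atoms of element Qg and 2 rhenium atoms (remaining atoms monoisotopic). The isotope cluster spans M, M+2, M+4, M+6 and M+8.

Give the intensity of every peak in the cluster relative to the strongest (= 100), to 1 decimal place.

Element Qg pattern (n=2): 0.43995362 : 0.44667275 : 0.11337362
Rhenium pattern (n=2): 0.139876 : 0.468248 : 0.391876
Convolve the two distributions (both contribute in 2-u steps):
  M: 0.43995362×0.139876 = 0.061539
  M+2: 0.43995362×0.468248 + 0.44667275×0.139876 = 0.268486
  M+4: 0.43995362×0.391876 + 0.44667275×0.468248 + 0.11337362×0.139876 = 0.397419
  M+6: 0.44667275×0.391876 + 0.11337362×0.468248 = 0.228127
  M+8: 0.11337362×0.391876 = 0.044428
Scale to base peak (0.397419) = 100: 15.5 : 67.6 : 100.0 : 57.4 : 11.2

15.5 : 67.6 : 100.0 : 57.4 : 11.2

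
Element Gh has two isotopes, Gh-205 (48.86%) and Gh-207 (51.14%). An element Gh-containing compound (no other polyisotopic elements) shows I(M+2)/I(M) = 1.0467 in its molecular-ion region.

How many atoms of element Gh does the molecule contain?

The M+2/M ratio from n Gh atoms is n · q/p = n · 0.5114/0.4886.
n = 1.0467 × 0.4886/0.5114 = 1.00 ≈ 1

1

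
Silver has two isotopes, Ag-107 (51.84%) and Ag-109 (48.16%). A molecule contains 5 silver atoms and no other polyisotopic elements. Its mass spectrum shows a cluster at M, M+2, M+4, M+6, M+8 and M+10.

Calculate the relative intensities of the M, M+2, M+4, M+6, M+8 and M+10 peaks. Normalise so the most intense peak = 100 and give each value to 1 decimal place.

Expanding (0.5184 + 0.4816)^5:
P(M) = 0.5184^5 = 0.037439
P(M+2) = 5 × 0.5184^4 × 0.4816^1 = 0.173907
P(M+4) = 10 × 0.5184^3 × 0.4816^2 = 0.323123
P(M+6) = 10 × 0.5184^2 × 0.4816^3 = 0.300185
P(M+8) = 5 × 0.5184^1 × 0.4816^4 = 0.139438
P(M+10) = 0.4816^5 = 0.025908
The M+4 peak is largest (0.323123); scaling to 100 gives 11.6 : 53.8 : 100.0 : 92.9 : 43.2 : 8.0.

11.6 : 53.8 : 100.0 : 92.9 : 43.2 : 8.0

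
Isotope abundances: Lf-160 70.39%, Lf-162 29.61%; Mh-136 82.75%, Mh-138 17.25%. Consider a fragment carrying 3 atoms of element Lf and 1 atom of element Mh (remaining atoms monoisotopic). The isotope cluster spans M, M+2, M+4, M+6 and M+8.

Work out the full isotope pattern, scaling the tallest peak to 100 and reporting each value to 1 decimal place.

Element Lf pattern (n=3): 0.348765 : 0.44013063 : 0.18514374 : 0.02596063
Element Mh pattern (n=1): 0.8275 : 0.1725
Convolve the two distributions (both contribute in 2-u steps):
  M: 0.348765×0.8275 = 0.288603
  M+2: 0.348765×0.1725 + 0.44013063×0.8275 = 0.424370
  M+4: 0.44013063×0.1725 + 0.18514374×0.8275 = 0.229129
  M+6: 0.18514374×0.1725 + 0.02596063×0.8275 = 0.053420
  M+8: 0.02596063×0.1725 = 0.004478
Scale to base peak (0.424370) = 100: 68.0 : 100.0 : 54.0 : 12.6 : 1.1

68.0 : 100.0 : 54.0 : 12.6 : 1.1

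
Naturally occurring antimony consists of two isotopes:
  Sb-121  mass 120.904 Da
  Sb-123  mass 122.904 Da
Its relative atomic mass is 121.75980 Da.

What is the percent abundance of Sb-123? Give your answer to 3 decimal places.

Writing the weighted mean with unknown fraction x of Sb-121:
120.904·x + 122.904·(1 − x) = 121.75980
(120.904 − 122.904)·x = 121.75980 − 122.904
x = -1.14420 / -2.000 = 0.57210 → 57.210% Sb-121, 42.790% Sb-123.

42.790%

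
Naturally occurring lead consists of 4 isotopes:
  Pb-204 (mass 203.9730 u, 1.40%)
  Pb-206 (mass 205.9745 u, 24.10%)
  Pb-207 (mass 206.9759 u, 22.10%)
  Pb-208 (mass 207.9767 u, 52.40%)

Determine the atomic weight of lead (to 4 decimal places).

Ar = Σ fᵢ·mᵢ = 0.0140 × 203.9730 + 0.2410 × 205.9745 + 0.2210 × 206.9759 + 0.5240 × 207.9767
= 2.85562 + 49.63985 + 45.74167 + 108.97979 = 207.21693 u

207.2169 u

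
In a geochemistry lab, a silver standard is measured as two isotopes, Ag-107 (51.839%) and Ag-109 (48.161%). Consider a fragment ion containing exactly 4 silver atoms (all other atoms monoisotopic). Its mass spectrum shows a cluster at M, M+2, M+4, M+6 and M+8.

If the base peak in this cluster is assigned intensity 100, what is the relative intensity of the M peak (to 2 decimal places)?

19.31

(0.51839 + 0.48161)^4 gives M 0.0722, M+2 0.2684, M+4 0.3740, M+6 0.2316, M+8 0.0538; the largest is M+4.
P(M+4) = C(4,2) × 0.51839^2 × 0.48161^2 = 6 × 0.26872819 × 0.23194819 = 0.373986 (base)
P(M) = C(4,0) × 0.51839^4 × 0.48161^0 = 1 × 0.07221484 × 1.0000 = 0.072215
Relative intensity = 0.072215 / 0.373986 × 100 = 19.31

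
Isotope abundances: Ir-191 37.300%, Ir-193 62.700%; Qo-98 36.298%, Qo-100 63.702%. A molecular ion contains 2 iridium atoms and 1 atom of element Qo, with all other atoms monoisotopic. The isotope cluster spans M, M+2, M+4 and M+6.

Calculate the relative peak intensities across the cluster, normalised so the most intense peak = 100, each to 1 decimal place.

11.5 : 58.6 : 100.0 : 56.8

Iridium pattern (n=2): 0.139129 : 0.467742 : 0.393129
Element Qo pattern (n=1): 0.36298 : 0.63702
Convolve the two distributions (both contribute in 2-u steps):
  M: 0.139129×0.36298 = 0.050501
  M+2: 0.139129×0.63702 + 0.467742×0.36298 = 0.258409
  M+4: 0.467742×0.63702 + 0.393129×0.36298 = 0.440659
  M+6: 0.393129×0.63702 = 0.250431
Scale to base peak (0.440659) = 100: 11.5 : 58.6 : 100.0 : 56.8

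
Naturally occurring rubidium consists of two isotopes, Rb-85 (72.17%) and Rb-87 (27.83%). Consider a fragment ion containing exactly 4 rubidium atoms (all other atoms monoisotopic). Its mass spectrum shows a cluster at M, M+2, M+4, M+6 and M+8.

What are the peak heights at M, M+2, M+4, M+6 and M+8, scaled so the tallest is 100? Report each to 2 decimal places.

64.83 : 100.00 : 57.84 : 14.87 : 1.43

The 4 Rb atoms are independent, so intensities follow the terms of (0.7217 + 0.2783)^4.
P(M) = 0.7217^4 = 0.271286
P(M+2) = 4 × 0.7217^3 × 0.2783^1 = 0.418450
P(M+4) = 6 × 0.7217^2 × 0.2783^2 = 0.242042
P(M+6) = 4 × 0.7217^1 × 0.2783^3 = 0.062224
P(M+8) = 0.2783^4 = 0.005999
The M+2 peak is largest (0.418450); scaling to 100 gives 64.83 : 100.00 : 57.84 : 14.87 : 1.43.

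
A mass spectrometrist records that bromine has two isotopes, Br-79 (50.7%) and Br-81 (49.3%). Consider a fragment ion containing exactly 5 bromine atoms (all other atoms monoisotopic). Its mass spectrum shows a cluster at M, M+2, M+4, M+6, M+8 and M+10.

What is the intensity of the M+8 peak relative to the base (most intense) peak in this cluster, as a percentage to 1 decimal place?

Binomial terms of (0.507 + 0.493)^5: M 0.0335, M+2 0.1629, M+4 0.3168, M+6 0.3080, M+8 0.1497, M+10 0.0291 → M+4 is the base peak.
P(M+4) = C(5,2) × 0.507^3 × 0.493^2 = 10 × 0.13032384 × 0.243049 = 0.316751 (base)
P(M+8) = C(5,4) × 0.507^1 × 0.493^4 = 5 × 0.5070 × 0.05907282 = 0.149750
Relative intensity = 0.149750 / 0.316751 × 100 = 47.3

47.3%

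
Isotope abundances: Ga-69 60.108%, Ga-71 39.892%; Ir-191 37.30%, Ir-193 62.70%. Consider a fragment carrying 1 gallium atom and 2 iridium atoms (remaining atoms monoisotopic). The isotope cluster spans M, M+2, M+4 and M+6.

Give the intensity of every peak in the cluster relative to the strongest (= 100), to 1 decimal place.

19.8 : 79.6 : 100.0 : 37.1

Gallium pattern (n=1): 0.60108 : 0.39892
Iridium pattern (n=2): 0.139129 : 0.467742 : 0.393129
Convolve the two distributions (both contribute in 2-u steps):
  M: 0.60108×0.139129 = 0.083628
  M+2: 0.60108×0.467742 + 0.39892×0.139129 = 0.336652
  M+4: 0.60108×0.393129 + 0.39892×0.467742 = 0.422894
  M+6: 0.39892×0.393129 = 0.156827
Scale to base peak (0.422894) = 100: 19.8 : 79.6 : 100.0 : 37.1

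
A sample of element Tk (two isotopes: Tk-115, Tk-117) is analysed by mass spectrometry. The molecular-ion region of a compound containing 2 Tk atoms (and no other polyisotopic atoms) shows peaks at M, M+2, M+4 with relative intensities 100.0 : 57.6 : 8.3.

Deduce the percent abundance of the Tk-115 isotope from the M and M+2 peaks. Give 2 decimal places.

If p is the fraction of Tk that is Tk-115, then I(M+2)/I(M) = [C(2,1)·p^1·(1−p)] / p^2 = 2·(1−p)/p = 57.6/100.0 = 0.5760
(1−p)/p = 0.5760/2 = 0.2880  ⇒  p = 1/(1 + 0.2880) = 0.7764
Tk-115: 77.64%, Tk-117: 22.36%.

77.64%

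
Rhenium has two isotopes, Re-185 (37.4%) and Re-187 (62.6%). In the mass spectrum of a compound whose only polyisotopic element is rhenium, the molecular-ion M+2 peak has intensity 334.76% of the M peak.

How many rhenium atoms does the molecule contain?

With n Re atoms, P(M+2)/P(M) = C(n,1)·p^(n−1)q / p^n = n·q/p = n · 0.626/0.374.
n = 3.3476 × 0.374/0.626 = 2.00 ≈ 2

2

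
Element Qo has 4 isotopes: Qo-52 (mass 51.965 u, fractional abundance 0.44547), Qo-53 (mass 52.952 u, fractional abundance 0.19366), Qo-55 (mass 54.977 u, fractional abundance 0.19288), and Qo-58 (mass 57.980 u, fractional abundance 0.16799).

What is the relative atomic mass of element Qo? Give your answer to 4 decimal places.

53.7476 u

Average mass = Σ (abundance × isotope mass) = 0.44547 × 51.965 + 0.19366 × 52.952 + 0.19288 × 54.977 + 0.16799 × 57.980
= 23.14885 + 10.25468 + 10.60396 + 9.74006 = 53.74755 u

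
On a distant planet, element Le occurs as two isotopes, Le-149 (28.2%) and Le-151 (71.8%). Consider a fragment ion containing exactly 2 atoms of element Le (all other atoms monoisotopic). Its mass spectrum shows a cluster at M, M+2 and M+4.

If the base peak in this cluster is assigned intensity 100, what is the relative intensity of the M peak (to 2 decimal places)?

15.43

(0.282 + 0.718)^2 gives M 0.0795, M+2 0.4050, M+4 0.5155; the largest is M+4.
P(M+4) = C(2,2) × 0.282^0 × 0.718^2 = 1 × 1.0000 × 0.515524 = 0.515524 (base)
P(M) = C(2,0) × 0.282^2 × 0.718^0 = 1 × 0.079524 × 1.0000 = 0.079524
Relative intensity = 0.079524 / 0.515524 × 100 = 15.43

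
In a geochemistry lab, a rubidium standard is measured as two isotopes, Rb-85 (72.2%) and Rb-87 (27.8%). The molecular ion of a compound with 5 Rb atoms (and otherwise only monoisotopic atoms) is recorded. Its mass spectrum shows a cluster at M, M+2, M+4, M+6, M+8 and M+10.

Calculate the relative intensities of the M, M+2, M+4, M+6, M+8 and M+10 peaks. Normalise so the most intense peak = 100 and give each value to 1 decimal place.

51.9 : 100.0 : 77.0 : 29.7 : 5.7 : 0.4

Expanding (0.722 + 0.278)^5:
P(M) = 0.722^5 = 0.196194
P(M+2) = 5 × 0.722^4 × 0.278^1 = 0.377714
P(M+4) = 10 × 0.722^3 × 0.278^2 = 0.290872
P(M+6) = 10 × 0.722^2 × 0.278^3 = 0.111998
P(M+8) = 5 × 0.722^1 × 0.278^4 = 0.021562
P(M+10) = 0.278^5 = 0.001660
The M+2 peak is largest (0.377714); scaling to 100 gives 51.9 : 100.0 : 77.0 : 29.7 : 5.7 : 0.4.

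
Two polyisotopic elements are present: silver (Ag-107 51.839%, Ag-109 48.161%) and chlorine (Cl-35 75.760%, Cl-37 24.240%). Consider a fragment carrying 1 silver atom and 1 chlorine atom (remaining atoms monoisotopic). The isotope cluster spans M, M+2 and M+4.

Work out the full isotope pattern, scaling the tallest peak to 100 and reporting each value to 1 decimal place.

80.1 : 100.0 : 23.8

Silver pattern (n=1): 0.51839 : 0.48161
Chlorine pattern (n=1): 0.7576 : 0.2424
Convolve the two distributions (both contribute in 2-u steps):
  M: 0.51839×0.7576 = 0.392732
  M+2: 0.51839×0.2424 + 0.48161×0.7576 = 0.490525
  M+4: 0.48161×0.2424 = 0.116742
Scale to base peak (0.490525) = 100: 80.1 : 100.0 : 23.8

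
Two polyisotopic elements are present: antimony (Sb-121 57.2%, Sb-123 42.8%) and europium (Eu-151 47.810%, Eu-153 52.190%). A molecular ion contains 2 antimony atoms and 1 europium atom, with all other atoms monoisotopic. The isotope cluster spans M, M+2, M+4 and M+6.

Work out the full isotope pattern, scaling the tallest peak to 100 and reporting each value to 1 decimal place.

38.6 : 100.0 : 84.8 : 23.6

Antimony pattern (n=2): 0.327184 : 0.489632 : 0.183184
Europium pattern (n=1): 0.4781 : 0.5219
Convolve the two distributions (both contribute in 2-u steps):
  M: 0.327184×0.4781 = 0.156427
  M+2: 0.327184×0.5219 + 0.489632×0.4781 = 0.404850
  M+4: 0.489632×0.5219 + 0.183184×0.4781 = 0.343119
  M+6: 0.183184×0.5219 = 0.095604
Scale to base peak (0.404850) = 100: 38.6 : 100.0 : 84.8 : 23.6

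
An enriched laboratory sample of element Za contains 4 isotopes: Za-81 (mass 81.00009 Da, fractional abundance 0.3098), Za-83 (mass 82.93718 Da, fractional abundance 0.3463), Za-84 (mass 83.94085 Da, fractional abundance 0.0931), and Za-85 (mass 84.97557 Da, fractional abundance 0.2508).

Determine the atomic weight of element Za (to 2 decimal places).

Average mass = Σ (abundance × isotope mass) = 0.3098 × 81.00009 + 0.3463 × 82.93718 + 0.0931 × 83.94085 + 0.2508 × 84.97557
= 25.093828 + 28.721145 + 7.814893 + 21.311873 = 82.941739 Da

82.94 Da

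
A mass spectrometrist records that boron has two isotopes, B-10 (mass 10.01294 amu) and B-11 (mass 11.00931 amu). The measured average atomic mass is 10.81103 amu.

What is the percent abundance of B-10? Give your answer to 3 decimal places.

Writing the weighted mean with unknown fraction x of B-10:
10.01294·x + 11.00931·(1 − x) = 10.81103
(10.01294 − 11.00931)·x = 10.81103 − 11.00931
x = -0.19828 / -0.99637 = 0.19900 → 19.900% B-10, 80.100% B-11.

19.900%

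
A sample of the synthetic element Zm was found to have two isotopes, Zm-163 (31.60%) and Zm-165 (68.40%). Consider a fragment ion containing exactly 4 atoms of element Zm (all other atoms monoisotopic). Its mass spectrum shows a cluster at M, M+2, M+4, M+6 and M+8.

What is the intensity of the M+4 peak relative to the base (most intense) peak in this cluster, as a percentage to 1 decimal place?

(0.3160 + 0.6840)^4 gives M 0.0100, M+2 0.0863, M+4 0.2803, M+6 0.4045, M+8 0.2189; the largest is M+6.
P(M+6) = C(4,3) × 0.3160^1 × 0.6840^3 = 4 × 0.3160 × 0.3200135 = 0.404497 (base)
P(M+4) = C(4,2) × 0.3160^2 × 0.6840^2 = 6 × 0.099856 × 0.467856 = 0.280309
Relative intensity = 0.280309 / 0.404497 × 100 = 69.3

69.3%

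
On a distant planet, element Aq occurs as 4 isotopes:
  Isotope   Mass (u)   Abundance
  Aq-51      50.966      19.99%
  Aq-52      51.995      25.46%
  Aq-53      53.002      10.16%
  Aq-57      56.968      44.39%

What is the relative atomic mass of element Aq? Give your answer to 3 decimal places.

54.099 u

The abundance-weighted mean is 0.1999 × 50.966 + 0.2546 × 51.995 + 0.1016 × 53.002 + 0.4439 × 56.968
= 10.1881 + 13.2379 + 5.3850 + 25.2881 = 54.0991 u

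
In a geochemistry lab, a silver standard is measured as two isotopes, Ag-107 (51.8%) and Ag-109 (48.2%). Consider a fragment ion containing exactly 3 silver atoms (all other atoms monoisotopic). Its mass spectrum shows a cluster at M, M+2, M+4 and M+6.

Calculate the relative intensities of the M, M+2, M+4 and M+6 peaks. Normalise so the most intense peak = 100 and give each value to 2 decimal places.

35.82 : 100.00 : 93.05 : 28.86

Each Ag atom is independently Ag-107 (p = 0.518) or Ag-109 (q = 0.482); the cluster is the binomial expansion (p + q)^3.
P(M) = 0.518^3 = 0.138992
P(M+2) = 3 × 0.518^2 × 0.482^1 = 0.387997
P(M+4) = 3 × 0.518^1 × 0.482^2 = 0.361031
P(M+6) = 0.482^3 = 0.111980
The M+2 peak is largest (0.387997); scaling to 100 gives 35.82 : 100.00 : 93.05 : 28.86.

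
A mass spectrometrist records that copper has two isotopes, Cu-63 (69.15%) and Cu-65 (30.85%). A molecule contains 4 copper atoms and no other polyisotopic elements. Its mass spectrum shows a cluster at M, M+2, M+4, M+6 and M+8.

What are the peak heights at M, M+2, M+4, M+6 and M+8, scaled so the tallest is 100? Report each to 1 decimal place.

Expanding (0.6915 + 0.3085)^4:
P(M) = 0.6915^4 = 0.228649
P(M+2) = 4 × 0.6915^3 × 0.3085^1 = 0.408030
P(M+4) = 6 × 0.6915^2 × 0.3085^2 = 0.273052
P(M+6) = 4 × 0.6915^1 × 0.3085^3 = 0.081212
P(M+8) = 0.3085^4 = 0.009058
The M+2 peak is largest (0.408030); scaling to 100 gives 56.0 : 100.0 : 66.9 : 19.9 : 2.2.

56.0 : 100.0 : 66.9 : 19.9 : 2.2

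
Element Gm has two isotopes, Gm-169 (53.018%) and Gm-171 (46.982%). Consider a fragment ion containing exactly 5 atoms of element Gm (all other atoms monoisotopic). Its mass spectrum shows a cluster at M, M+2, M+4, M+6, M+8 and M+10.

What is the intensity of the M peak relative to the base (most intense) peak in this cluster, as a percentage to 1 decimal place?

Binomial terms of (0.53018 + 0.46982)^5: M 0.0419, M+2 0.1856, M+4 0.3290, M+6 0.2915, M+8 0.1292, M+10 0.0229 → M+4 is the base peak.
P(M+4) = C(5,2) × 0.53018^3 × 0.46982^2 = 10 × 0.14902874 × 0.22073083 = 0.328952 (base)
P(M) = C(5,0) × 0.53018^5 × 0.46982^0 = 1 × 0.04189061 × 1.0000 = 0.041891
Relative intensity = 0.041891 / 0.328952 × 100 = 12.7

12.7%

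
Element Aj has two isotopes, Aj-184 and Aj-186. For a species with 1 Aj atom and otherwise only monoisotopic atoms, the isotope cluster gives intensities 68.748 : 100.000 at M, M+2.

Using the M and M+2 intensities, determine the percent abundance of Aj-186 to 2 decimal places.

59.26%

Write p for the Aj-184 fraction. I(M+2)/I(M) = [C(1,1)·p^0·(1−p)] / p^1 = 1·(1−p)/p = 100.000/68.748 = 1.4546
(1−p)/p = 1.4546/1 = 1.4546  ⇒  p = 1/(1 + 1.4546) = 0.4074
Aj-184: 40.74%, Aj-186: 59.26%.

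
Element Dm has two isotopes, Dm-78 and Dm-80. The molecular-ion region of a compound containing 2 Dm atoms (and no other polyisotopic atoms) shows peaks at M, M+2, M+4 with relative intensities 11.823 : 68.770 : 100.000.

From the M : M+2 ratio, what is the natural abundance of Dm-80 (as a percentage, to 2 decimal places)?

74.41%

Write p for the Dm-78 fraction. I(M+2)/I(M) = [C(2,1)·p^1·(1−p)] / p^2 = 2·(1−p)/p = 68.770/11.823 = 5.8166
(1−p)/p = 5.8166/2 = 2.9083  ⇒  p = 1/(1 + 2.9083) = 0.2559
Dm-78: 25.59%, Dm-80: 74.41%.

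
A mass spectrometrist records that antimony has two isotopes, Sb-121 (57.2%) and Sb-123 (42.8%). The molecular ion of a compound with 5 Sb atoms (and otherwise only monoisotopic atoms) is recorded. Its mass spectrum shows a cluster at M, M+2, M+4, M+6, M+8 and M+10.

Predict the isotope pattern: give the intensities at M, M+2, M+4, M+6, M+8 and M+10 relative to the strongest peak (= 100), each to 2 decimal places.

The 5 Sb atoms are independent, so intensities follow the terms of (0.572 + 0.428)^5.
P(M) = 0.572^5 = 0.061232
P(M+2) = 5 × 0.572^4 × 0.428^1 = 0.229086
P(M+4) = 10 × 0.572^3 × 0.428^2 = 0.342827
P(M+6) = 10 × 0.572^2 × 0.428^3 = 0.256521
P(M+8) = 5 × 0.572^1 × 0.428^4 = 0.095971
P(M+10) = 0.428^5 = 0.014362
The M+4 peak is largest (0.342827); scaling to 100 gives 17.86 : 66.82 : 100.00 : 74.83 : 27.99 : 4.19.

17.86 : 66.82 : 100.00 : 74.83 : 27.99 : 4.19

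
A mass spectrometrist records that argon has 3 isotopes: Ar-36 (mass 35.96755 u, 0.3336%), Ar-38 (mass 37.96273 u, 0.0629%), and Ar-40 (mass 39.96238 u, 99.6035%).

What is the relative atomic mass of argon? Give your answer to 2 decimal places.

Ar = Σ fᵢ·mᵢ = 0.003336 × 35.96755 + 0.000629 × 37.96273 + 0.996035 × 39.96238
= 0.119988 + 0.023879 + 39.803929 = 39.947796 u

39.95 u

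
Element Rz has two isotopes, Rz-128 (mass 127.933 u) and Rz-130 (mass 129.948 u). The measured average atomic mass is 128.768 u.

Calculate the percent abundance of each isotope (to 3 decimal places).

Let x be the fractional abundance of Rz-128; then Rz-130 has abundance 1 − x.
127.933·x + 129.948·(1 − x) = 128.768
(127.933 − 129.948)·x = 128.768 − 129.948
x = -1.180 / -2.015 = 0.58561 → 58.561% Rz-128, 41.439% Rz-130.

Rz-128: 58.561%, Rz-130: 41.439%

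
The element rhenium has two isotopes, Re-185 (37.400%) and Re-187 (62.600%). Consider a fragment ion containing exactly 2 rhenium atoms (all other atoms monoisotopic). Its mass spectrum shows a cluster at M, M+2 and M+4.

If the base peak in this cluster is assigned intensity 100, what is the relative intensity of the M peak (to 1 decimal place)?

Binomial terms of (0.37400 + 0.62600)^2: M 0.1399, M+2 0.4682, M+4 0.3919 → M+2 is the base peak.
P(M+2) = C(2,1) × 0.37400^1 × 0.62600^1 = 2 × 0.3740 × 0.6260 = 0.468248 (base)
P(M) = C(2,0) × 0.37400^2 × 0.62600^0 = 1 × 0.139876 × 1.0000 = 0.139876
Relative intensity = 0.139876 / 0.468248 × 100 = 29.9

29.9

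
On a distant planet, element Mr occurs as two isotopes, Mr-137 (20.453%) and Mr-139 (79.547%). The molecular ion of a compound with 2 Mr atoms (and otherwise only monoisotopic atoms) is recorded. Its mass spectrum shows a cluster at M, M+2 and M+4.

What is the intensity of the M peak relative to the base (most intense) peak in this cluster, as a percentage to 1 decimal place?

6.6%

Term probabilities: M 0.0418, M+2 0.3254, M+4 0.6328. Base peak = M+4.
P(M+4) = C(2,2) × 0.20453^0 × 0.79547^2 = 1 × 1.0000 × 0.63277252 = 0.632773 (base)
P(M) = C(2,0) × 0.20453^2 × 0.79547^0 = 1 × 0.04183252 × 1.0000 = 0.041833
Relative intensity = 0.041833 / 0.632773 × 100 = 6.6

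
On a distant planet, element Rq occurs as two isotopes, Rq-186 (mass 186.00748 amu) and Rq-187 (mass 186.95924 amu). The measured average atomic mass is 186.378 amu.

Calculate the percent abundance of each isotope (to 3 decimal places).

Writing the weighted mean with unknown fraction x of Rq-186:
186.00748·x + 186.95924·(1 − x) = 186.378
(186.00748 − 186.95924)·x = 186.378 − 186.95924
x = -0.58124 / -0.95176 = 0.61070 → 61.070% Rq-186, 38.930% Rq-187.

Rq-186: 61.070%, Rq-187: 38.930%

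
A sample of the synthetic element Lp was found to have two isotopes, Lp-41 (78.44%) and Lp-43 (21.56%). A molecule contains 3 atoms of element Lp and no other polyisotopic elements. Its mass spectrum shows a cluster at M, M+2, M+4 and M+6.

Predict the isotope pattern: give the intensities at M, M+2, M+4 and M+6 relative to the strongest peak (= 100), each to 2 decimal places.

Expanding (0.7844 + 0.2156)^3:
P(M) = 0.7844^3 = 0.482628
P(M+2) = 3 × 0.7844^2 × 0.2156^1 = 0.397965
P(M+4) = 3 × 0.7844^1 × 0.2156^2 = 0.109385
P(M+6) = 0.2156^3 = 0.010022
The M peak is largest (0.482628); scaling to 100 gives 100.00 : 82.46 : 22.66 : 2.08.

100.00 : 82.46 : 22.66 : 2.08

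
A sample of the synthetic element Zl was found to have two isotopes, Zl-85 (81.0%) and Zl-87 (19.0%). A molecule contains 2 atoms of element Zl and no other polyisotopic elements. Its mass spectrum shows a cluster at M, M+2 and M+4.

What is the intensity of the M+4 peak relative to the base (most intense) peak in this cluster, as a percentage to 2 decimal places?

Binomial terms of (0.810 + 0.190)^2: M 0.6561, M+2 0.3078, M+4 0.0361 → M is the base peak.
P(M) = C(2,0) × 0.810^2 × 0.190^0 = 1 × 0.6561 × 1.0000 = 0.656100 (base)
P(M+4) = C(2,2) × 0.810^0 × 0.190^2 = 1 × 1.0000 × 0.0361 = 0.036100
Relative intensity = 0.036100 / 0.656100 × 100 = 5.50

5.50%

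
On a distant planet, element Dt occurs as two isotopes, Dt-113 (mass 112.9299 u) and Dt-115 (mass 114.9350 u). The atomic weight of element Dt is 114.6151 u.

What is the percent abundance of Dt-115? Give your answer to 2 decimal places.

84.05%

Writing the weighted mean with unknown fraction x of Dt-113:
112.9299·x + 114.9350·(1 − x) = 114.6151
(112.9299 − 114.9350)·x = 114.6151 − 114.9350
x = -0.3199 / -2.0051 = 0.15954 → 15.95% Dt-113, 84.05% Dt-115.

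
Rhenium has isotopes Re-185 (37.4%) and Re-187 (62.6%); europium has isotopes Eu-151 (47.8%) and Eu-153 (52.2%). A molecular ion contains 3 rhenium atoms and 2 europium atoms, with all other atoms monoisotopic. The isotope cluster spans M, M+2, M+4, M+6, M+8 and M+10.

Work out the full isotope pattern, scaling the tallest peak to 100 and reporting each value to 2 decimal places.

3.44 : 24.82 : 70.83 : 100.00 : 69.80 : 19.26

Rhenium pattern (n=3): 0.05231362 : 0.26268713 : 0.43968487 : 0.24531438
Europium pattern (n=2): 0.228484 : 0.499032 : 0.272484
Convolve the two distributions (both contribute in 2-u steps):
  M: 0.05231362×0.228484 = 0.011953
  M+2: 0.05231362×0.499032 + 0.26268713×0.228484 = 0.086126
  M+4: 0.05231362×0.272484 + 0.26268713×0.499032 + 0.43968487×0.228484 = 0.245805
  M+6: 0.26268713×0.272484 + 0.43968487×0.499032 + 0.24531438×0.228484 = 0.347045
  M+8: 0.43968487×0.272484 + 0.24531438×0.499032 = 0.242227
  M+10: 0.24531438×0.272484 = 0.066844
Scale to base peak (0.347045) = 100: 3.44 : 24.82 : 70.83 : 100.00 : 69.80 : 19.26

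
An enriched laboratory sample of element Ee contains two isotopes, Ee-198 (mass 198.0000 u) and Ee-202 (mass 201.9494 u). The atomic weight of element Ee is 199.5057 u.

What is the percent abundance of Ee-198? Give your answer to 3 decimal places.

Writing the weighted mean with unknown fraction x of Ee-198:
198.0000·x + 201.9494·(1 − x) = 199.5057
(198.0000 − 201.9494)·x = 199.5057 − 201.9494
x = -2.4437 / -3.9494 = 0.61875 → 61.875% Ee-198, 38.125% Ee-202.

61.875%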